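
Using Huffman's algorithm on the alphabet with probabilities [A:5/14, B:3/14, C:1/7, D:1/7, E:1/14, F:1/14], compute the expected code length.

Huffman tree construction:
Combine smallest probabilities repeatedly
Resulting codes:
  A: 11 (length 2)
  B: 01 (length 2)
  C: 100 (length 3)
  D: 101 (length 3)
  E: 000 (length 3)
  F: 001 (length 3)
Average length = Σ p(s) × length(s) = 2.4286 bits


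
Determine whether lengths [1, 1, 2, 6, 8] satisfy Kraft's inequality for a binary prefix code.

Kraft inequality: Σ 2^(-l_i) ≤ 1 for prefix-free code
Calculating: 2^(-1) + 2^(-1) + 2^(-2) + 2^(-6) + 2^(-8)
= 0.5 + 0.5 + 0.25 + 0.015625 + 0.00390625
= 1.2695
Since 1.2695 > 1, prefix-free code does not exist


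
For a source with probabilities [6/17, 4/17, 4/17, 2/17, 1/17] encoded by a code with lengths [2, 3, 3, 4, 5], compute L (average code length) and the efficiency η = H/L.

Average length L = Σ p_i × l_i = 2.8824 bits
Entropy H = 2.1163 bits
Efficiency η = H/L × 100% = 73.42%


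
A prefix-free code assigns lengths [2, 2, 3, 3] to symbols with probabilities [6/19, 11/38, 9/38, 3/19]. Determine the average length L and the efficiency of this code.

Average length L = Σ p_i × l_i = 2.3947 bits
Entropy H = 1.9555 bits
Efficiency η = H/L × 100% = 81.66%


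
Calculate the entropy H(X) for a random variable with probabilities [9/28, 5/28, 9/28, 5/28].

H(X) = -Σ p(x) log₂ p(x)
  -9/28 × log₂(9/28) = 0.5263
  -5/28 × log₂(5/28) = 0.4438
  -9/28 × log₂(9/28) = 0.5263
  -5/28 × log₂(5/28) = 0.4438
H(X) = 1.9403 bits


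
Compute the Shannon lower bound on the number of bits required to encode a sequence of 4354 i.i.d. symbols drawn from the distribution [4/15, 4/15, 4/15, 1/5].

Entropy H = 1.9899 bits/symbol
Minimum bits = H × n = 1.9899 × 4354
= 8664.02 bits


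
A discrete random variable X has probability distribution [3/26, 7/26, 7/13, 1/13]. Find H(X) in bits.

H(X) = -Σ p(x) log₂ p(x)
  -3/26 × log₂(3/26) = 0.3595
  -7/26 × log₂(7/26) = 0.5097
  -7/13 × log₂(7/13) = 0.4809
  -1/13 × log₂(1/13) = 0.2846
H(X) = 1.6347 bits


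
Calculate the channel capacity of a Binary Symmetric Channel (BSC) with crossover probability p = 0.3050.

For BSC with error probability p:
C = 1 - H(p) where H(p) is binary entropy
H(0.3050) = -0.3050 × log₂(0.3050) - 0.6950 × log₂(0.6950)
H(p) = 0.8873
C = 1 - 0.8873 = 0.1127 bits/use


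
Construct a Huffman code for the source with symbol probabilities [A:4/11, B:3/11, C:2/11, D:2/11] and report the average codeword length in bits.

Huffman tree construction:
Combine smallest probabilities repeatedly
Resulting codes:
  A: 11 (length 2)
  B: 10 (length 2)
  C: 00 (length 2)
  D: 01 (length 2)
Average length = Σ p(s) × length(s) = 2.0000 bits


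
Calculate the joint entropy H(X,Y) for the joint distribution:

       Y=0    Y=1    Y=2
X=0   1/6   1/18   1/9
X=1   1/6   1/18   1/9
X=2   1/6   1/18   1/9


H(X,Y) = -Σ p(x,y) log₂ p(x,y)
  p(0,0)=1/6: -0.1667 × log₂(0.1667) = 0.4308
  p(0,1)=1/18: -0.0556 × log₂(0.0556) = 0.2317
  p(0,2)=1/9: -0.1111 × log₂(0.1111) = 0.3522
  p(1,0)=1/6: -0.1667 × log₂(0.1667) = 0.4308
  p(1,1)=1/18: -0.0556 × log₂(0.0556) = 0.2317
  p(1,2)=1/9: -0.1111 × log₂(0.1111) = 0.3522
  p(2,0)=1/6: -0.1667 × log₂(0.1667) = 0.4308
  p(2,1)=1/18: -0.0556 × log₂(0.0556) = 0.2317
  p(2,2)=1/9: -0.1111 × log₂(0.1111) = 0.3522
H(X,Y) = 3.0441 bits


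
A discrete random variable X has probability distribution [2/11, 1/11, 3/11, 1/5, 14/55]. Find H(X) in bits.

H(X) = -Σ p(x) log₂ p(x)
  -2/11 × log₂(2/11) = 0.4472
  -1/11 × log₂(1/11) = 0.3145
  -3/11 × log₂(3/11) = 0.5112
  -1/5 × log₂(1/5) = 0.4644
  -14/55 × log₂(14/55) = 0.5025
H(X) = 2.2397 bits


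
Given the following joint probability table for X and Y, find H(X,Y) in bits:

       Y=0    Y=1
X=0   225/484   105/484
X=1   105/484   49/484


H(X,Y) = -Σ p(x,y) log₂ p(x,y)
  p(0,0)=225/484: -0.4649 × log₂(0.4649) = 0.5137
  p(0,1)=105/484: -0.2169 × log₂(0.2169) = 0.4783
  p(1,0)=105/484: -0.2169 × log₂(0.2169) = 0.4783
  p(1,1)=49/484: -0.1012 × log₂(0.1012) = 0.3345
H(X,Y) = 1.8048 bits


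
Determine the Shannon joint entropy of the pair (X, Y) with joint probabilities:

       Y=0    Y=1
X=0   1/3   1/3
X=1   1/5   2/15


H(X,Y) = -Σ p(x,y) log₂ p(x,y)
  p(0,0)=1/3: -0.3333 × log₂(0.3333) = 0.5283
  p(0,1)=1/3: -0.3333 × log₂(0.3333) = 0.5283
  p(1,0)=1/5: -0.2000 × log₂(0.2000) = 0.4644
  p(1,1)=2/15: -0.1333 × log₂(0.1333) = 0.3876
H(X,Y) = 1.9086 bits


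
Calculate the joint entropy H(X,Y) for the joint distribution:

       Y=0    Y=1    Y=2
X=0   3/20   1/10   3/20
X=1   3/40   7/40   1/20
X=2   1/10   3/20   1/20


H(X,Y) = -Σ p(x,y) log₂ p(x,y)
  p(0,0)=3/20: -0.1500 × log₂(0.1500) = 0.4105
  p(0,1)=1/10: -0.1000 × log₂(0.1000) = 0.3322
  p(0,2)=3/20: -0.1500 × log₂(0.1500) = 0.4105
  p(1,0)=3/40: -0.0750 × log₂(0.0750) = 0.2803
  p(1,1)=7/40: -0.1750 × log₂(0.1750) = 0.4401
  p(1,2)=1/20: -0.0500 × log₂(0.0500) = 0.2161
  p(2,0)=1/10: -0.1000 × log₂(0.1000) = 0.3322
  p(2,1)=3/20: -0.1500 × log₂(0.1500) = 0.4105
  p(2,2)=1/20: -0.0500 × log₂(0.0500) = 0.2161
H(X,Y) = 3.0485 bits


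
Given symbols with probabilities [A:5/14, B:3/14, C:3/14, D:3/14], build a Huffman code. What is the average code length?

Huffman tree construction:
Combine smallest probabilities repeatedly
Resulting codes:
  A: 11 (length 2)
  B: 00 (length 2)
  C: 01 (length 2)
  D: 10 (length 2)
Average length = Σ p(s) × length(s) = 2.0000 bits


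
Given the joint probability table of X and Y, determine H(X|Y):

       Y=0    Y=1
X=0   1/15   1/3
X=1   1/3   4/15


H(X|Y) = Σ_y p(y) H(X|Y=y)
  p(Y=0) = 2/5, H(X|Y=0) = 0.6500
  p(Y=1) = 3/5, H(X|Y=1) = 0.9911
H(X|Y) = 0.4000×0.6500 + 0.6000×0.9911 = 0.8547 bits


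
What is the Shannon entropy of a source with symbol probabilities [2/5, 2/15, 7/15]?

H(X) = -Σ p(x) log₂ p(x)
  -2/5 × log₂(2/5) = 0.5288
  -2/15 × log₂(2/15) = 0.3876
  -7/15 × log₂(7/15) = 0.5131
H(X) = 1.4295 bits


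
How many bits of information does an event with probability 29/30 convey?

Information content I(x) = -log₂(p(x))
I = -log₂(29/30) = -log₂(0.9667)
I = 0.0489 bits


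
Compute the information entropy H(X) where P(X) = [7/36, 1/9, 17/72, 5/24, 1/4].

H(X) = -Σ p(x) log₂ p(x)
  -7/36 × log₂(7/36) = 0.4594
  -1/9 × log₂(1/9) = 0.3522
  -17/72 × log₂(17/72) = 0.4917
  -5/24 × log₂(5/24) = 0.4715
  -1/4 × log₂(1/4) = 0.5000
H(X) = 2.2748 bits


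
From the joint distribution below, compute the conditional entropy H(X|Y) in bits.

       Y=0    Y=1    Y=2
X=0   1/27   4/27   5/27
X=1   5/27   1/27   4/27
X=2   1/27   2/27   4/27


H(X|Y) = Σ_y p(y) H(X|Y=y)
  p(Y=0) = 7/27, H(X|Y=0) = 1.1488
  p(Y=1) = 7/27, H(X|Y=1) = 1.3788
  p(Y=2) = 13/27, H(X|Y=2) = 1.5766
H(X|Y) = 0.2593×1.1488 + 0.2593×1.3788 + 0.4815×1.5766 = 1.4144 bits


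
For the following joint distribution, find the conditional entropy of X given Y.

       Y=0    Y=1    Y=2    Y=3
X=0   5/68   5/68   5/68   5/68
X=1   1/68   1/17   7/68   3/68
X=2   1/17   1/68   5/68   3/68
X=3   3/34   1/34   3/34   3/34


H(X|Y) = Σ_y p(y) H(X|Y=y)
  p(Y=0) = 4/17, H(X|Y=0) = 1.8050
  p(Y=1) = 3/17, H(X|Y=1) = 1.7842
  p(Y=2) = 23/68, H(X|Y=2) = 1.9853
  p(Y=3) = 1/4, H(X|Y=3) = 1.9328
H(X|Y) = 0.2353×1.8050 + 0.1765×1.7842 + 0.3382×1.9853 + 0.2500×1.9328 = 1.8943 bits


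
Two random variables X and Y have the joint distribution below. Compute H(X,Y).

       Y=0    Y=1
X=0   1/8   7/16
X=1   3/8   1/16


H(X,Y) = -Σ p(x,y) log₂ p(x,y)
  p(0,0)=1/8: -0.1250 × log₂(0.1250) = 0.3750
  p(0,1)=7/16: -0.4375 × log₂(0.4375) = 0.5218
  p(1,0)=3/8: -0.3750 × log₂(0.3750) = 0.5306
  p(1,1)=1/16: -0.0625 × log₂(0.0625) = 0.2500
H(X,Y) = 1.6774 bits


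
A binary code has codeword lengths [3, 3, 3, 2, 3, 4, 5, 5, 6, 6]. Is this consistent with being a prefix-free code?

Kraft inequality: Σ 2^(-l_i) ≤ 1 for prefix-free code
Calculating: 2^(-3) + 2^(-3) + 2^(-3) + 2^(-2) + 2^(-3) + 2^(-4) + 2^(-5) + 2^(-5) + 2^(-6) + 2^(-6)
= 0.125 + 0.125 + 0.125 + 0.25 + 0.125 + 0.0625 + 0.03125 + 0.03125 + 0.015625 + 0.015625
= 0.9062
Since 0.9062 ≤ 1, prefix-free code exists


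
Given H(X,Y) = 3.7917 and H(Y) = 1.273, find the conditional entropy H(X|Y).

Chain rule: H(X,Y) = H(X|Y) + H(Y)
H(X|Y) = H(X,Y) - H(Y) = 3.7917 - 1.273 = 2.5187 bits


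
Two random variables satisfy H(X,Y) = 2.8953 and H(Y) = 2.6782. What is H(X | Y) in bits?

Chain rule: H(X,Y) = H(X|Y) + H(Y)
H(X|Y) = H(X,Y) - H(Y) = 2.8953 - 2.6782 = 0.2171 bits


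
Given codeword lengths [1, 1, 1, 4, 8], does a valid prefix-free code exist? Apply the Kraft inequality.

Kraft inequality: Σ 2^(-l_i) ≤ 1 for prefix-free code
Calculating: 2^(-1) + 2^(-1) + 2^(-1) + 2^(-4) + 2^(-8)
= 0.5 + 0.5 + 0.5 + 0.0625 + 0.00390625
= 1.5664
Since 1.5664 > 1, prefix-free code does not exist


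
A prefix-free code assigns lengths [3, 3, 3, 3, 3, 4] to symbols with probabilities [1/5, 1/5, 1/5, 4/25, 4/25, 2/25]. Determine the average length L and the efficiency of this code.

Average length L = Σ p_i × l_i = 3.0800 bits
Entropy H = 2.5307 bits
Efficiency η = H/L × 100% = 82.17%


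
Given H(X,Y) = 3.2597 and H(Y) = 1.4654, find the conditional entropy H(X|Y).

Chain rule: H(X,Y) = H(X|Y) + H(Y)
H(X|Y) = H(X,Y) - H(Y) = 3.2597 - 1.4654 = 1.7943 bits


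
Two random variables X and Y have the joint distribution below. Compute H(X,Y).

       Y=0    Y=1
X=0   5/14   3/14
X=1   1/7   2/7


H(X,Y) = -Σ p(x,y) log₂ p(x,y)
  p(0,0)=5/14: -0.3571 × log₂(0.3571) = 0.5305
  p(0,1)=3/14: -0.2143 × log₂(0.2143) = 0.4762
  p(1,0)=1/7: -0.1429 × log₂(0.1429) = 0.4011
  p(1,1)=2/7: -0.2857 × log₂(0.2857) = 0.5164
H(X,Y) = 1.9242 bits


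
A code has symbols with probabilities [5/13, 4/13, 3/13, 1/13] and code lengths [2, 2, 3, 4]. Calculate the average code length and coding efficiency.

Average length L = Σ p_i × l_i = 2.3846 bits
Entropy H = 1.8262 bits
Efficiency η = H/L × 100% = 76.58%


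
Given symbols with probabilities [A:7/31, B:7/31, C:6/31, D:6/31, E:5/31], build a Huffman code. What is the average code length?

Huffman tree construction:
Combine smallest probabilities repeatedly
Resulting codes:
  A: 01 (length 2)
  B: 10 (length 2)
  C: 111 (length 3)
  D: 00 (length 2)
  E: 110 (length 3)
Average length = Σ p(s) × length(s) = 2.3548 bits


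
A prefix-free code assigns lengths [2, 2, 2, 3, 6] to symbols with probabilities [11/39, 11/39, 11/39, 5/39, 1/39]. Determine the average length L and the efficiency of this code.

Average length L = Σ p_i × l_i = 2.2308 bits
Entropy H = 2.0605 bits
Efficiency η = H/L × 100% = 92.37%


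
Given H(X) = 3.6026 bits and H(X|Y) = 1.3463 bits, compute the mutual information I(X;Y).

I(X;Y) = H(X) - H(X|Y)
I(X;Y) = 3.6026 - 1.3463 = 2.2563 bits


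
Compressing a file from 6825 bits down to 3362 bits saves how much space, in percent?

Space savings = (1 - Compressed/Original) × 100%
= (1 - 3362/6825) × 100%
= 50.74%


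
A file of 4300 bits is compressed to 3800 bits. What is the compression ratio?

Compression ratio = Original / Compressed
= 4300 / 3800 = 1.13:1


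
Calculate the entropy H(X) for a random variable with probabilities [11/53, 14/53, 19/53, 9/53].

H(X) = -Σ p(x) log₂ p(x)
  -11/53 × log₂(11/53) = 0.4708
  -14/53 × log₂(14/53) = 0.5073
  -19/53 × log₂(19/53) = 0.5306
  -9/53 × log₂(9/53) = 0.4344
H(X) = 1.9431 bits


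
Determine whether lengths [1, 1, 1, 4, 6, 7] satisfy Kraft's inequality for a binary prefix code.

Kraft inequality: Σ 2^(-l_i) ≤ 1 for prefix-free code
Calculating: 2^(-1) + 2^(-1) + 2^(-1) + 2^(-4) + 2^(-6) + 2^(-7)
= 0.5 + 0.5 + 0.5 + 0.0625 + 0.015625 + 0.0078125
= 1.5859
Since 1.5859 > 1, prefix-free code does not exist


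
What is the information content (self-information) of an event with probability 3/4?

Information content I(x) = -log₂(p(x))
I = -log₂(3/4) = -log₂(0.7500)
I = 0.4150 bits


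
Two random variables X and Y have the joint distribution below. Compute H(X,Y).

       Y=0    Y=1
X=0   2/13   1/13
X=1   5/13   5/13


H(X,Y) = -Σ p(x,y) log₂ p(x,y)
  p(0,0)=2/13: -0.1538 × log₂(0.1538) = 0.4155
  p(0,1)=1/13: -0.0769 × log₂(0.0769) = 0.2846
  p(1,0)=5/13: -0.3846 × log₂(0.3846) = 0.5302
  p(1,1)=5/13: -0.3846 × log₂(0.3846) = 0.5302
H(X,Y) = 1.7605 bits


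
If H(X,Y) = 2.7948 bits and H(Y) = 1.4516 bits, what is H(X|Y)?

Chain rule: H(X,Y) = H(X|Y) + H(Y)
H(X|Y) = H(X,Y) - H(Y) = 2.7948 - 1.4516 = 1.3432 bits


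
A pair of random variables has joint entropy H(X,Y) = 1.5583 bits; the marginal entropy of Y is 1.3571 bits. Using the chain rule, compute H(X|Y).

Chain rule: H(X,Y) = H(X|Y) + H(Y)
H(X|Y) = H(X,Y) - H(Y) = 1.5583 - 1.3571 = 0.2012 bits


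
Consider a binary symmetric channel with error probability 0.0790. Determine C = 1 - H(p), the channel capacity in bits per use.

For BSC with error probability p:
C = 1 - H(p) where H(p) is binary entropy
H(0.0790) = -0.0790 × log₂(0.0790) - 0.9210 × log₂(0.9210)
H(p) = 0.3986
C = 1 - 0.3986 = 0.6014 bits/use


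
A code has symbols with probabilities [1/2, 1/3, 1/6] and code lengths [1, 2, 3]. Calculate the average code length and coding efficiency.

Average length L = Σ p_i × l_i = 1.6667 bits
Entropy H = 1.4591 bits
Efficiency η = H/L × 100% = 87.55%


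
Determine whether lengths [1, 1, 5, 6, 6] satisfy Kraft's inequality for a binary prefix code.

Kraft inequality: Σ 2^(-l_i) ≤ 1 for prefix-free code
Calculating: 2^(-1) + 2^(-1) + 2^(-5) + 2^(-6) + 2^(-6)
= 0.5 + 0.5 + 0.03125 + 0.015625 + 0.015625
= 1.0625
Since 1.0625 > 1, prefix-free code does not exist


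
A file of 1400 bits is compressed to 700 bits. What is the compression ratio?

Compression ratio = Original / Compressed
= 1400 / 700 = 2.00:1


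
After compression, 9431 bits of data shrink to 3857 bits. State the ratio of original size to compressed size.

Compression ratio = Original / Compressed
= 9431 / 3857 = 2.45:1


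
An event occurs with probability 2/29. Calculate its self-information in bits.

Information content I(x) = -log₂(p(x))
I = -log₂(2/29) = -log₂(0.0690)
I = 3.8580 bits


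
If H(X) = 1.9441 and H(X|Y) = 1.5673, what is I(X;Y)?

I(X;Y) = H(X) - H(X|Y)
I(X;Y) = 1.9441 - 1.5673 = 0.3768 bits


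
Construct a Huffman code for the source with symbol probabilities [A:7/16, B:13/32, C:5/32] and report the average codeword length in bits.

Huffman tree construction:
Combine smallest probabilities repeatedly
Resulting codes:
  A: 0 (length 1)
  B: 11 (length 2)
  C: 10 (length 2)
Average length = Σ p(s) × length(s) = 1.5625 bits


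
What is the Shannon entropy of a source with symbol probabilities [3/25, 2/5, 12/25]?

H(X) = -Σ p(x) log₂ p(x)
  -3/25 × log₂(3/25) = 0.3671
  -2/5 × log₂(2/5) = 0.5288
  -12/25 × log₂(12/25) = 0.5083
H(X) = 1.4041 bits


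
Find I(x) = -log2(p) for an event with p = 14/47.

Information content I(x) = -log₂(p(x))
I = -log₂(14/47) = -log₂(0.2979)
I = 1.7472 bits


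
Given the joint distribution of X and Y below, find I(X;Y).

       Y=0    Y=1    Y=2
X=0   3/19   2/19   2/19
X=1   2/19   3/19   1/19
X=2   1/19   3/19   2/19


H(X) = 1.5810, H(Y) = 1.5574, H(X,Y) = 3.0761
I(X;Y) = H(X) + H(Y) - H(X,Y) = 0.0624 bits


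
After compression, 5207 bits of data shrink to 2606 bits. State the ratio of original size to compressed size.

Compression ratio = Original / Compressed
= 5207 / 2606 = 2.00:1


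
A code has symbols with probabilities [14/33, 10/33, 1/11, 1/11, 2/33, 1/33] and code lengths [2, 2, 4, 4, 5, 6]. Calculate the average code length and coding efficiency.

Average length L = Σ p_i × l_i = 2.6667 bits
Entropy H = 2.0737 bits
Efficiency η = H/L × 100% = 77.76%


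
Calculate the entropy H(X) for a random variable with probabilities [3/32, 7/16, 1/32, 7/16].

H(X) = -Σ p(x) log₂ p(x)
  -3/32 × log₂(3/32) = 0.3202
  -7/16 × log₂(7/16) = 0.5218
  -1/32 × log₂(1/32) = 0.1562
  -7/16 × log₂(7/16) = 0.5218
H(X) = 1.5200 bits


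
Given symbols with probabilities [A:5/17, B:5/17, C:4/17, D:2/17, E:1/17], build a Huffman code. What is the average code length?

Huffman tree construction:
Combine smallest probabilities repeatedly
Resulting codes:
  A: 10 (length 2)
  B: 11 (length 2)
  C: 01 (length 2)
  D: 001 (length 3)
  E: 000 (length 3)
Average length = Σ p(s) × length(s) = 2.1765 bits


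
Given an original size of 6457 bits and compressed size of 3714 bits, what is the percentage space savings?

Space savings = (1 - Compressed/Original) × 100%
= (1 - 3714/6457) × 100%
= 42.48%


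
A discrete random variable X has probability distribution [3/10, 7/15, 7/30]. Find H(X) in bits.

H(X) = -Σ p(x) log₂ p(x)
  -3/10 × log₂(3/10) = 0.5211
  -7/15 × log₂(7/15) = 0.5131
  -7/30 × log₂(7/30) = 0.4899
H(X) = 1.5241 bits


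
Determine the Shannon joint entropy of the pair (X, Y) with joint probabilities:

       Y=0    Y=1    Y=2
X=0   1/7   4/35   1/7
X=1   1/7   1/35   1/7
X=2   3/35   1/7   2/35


H(X,Y) = -Σ p(x,y) log₂ p(x,y)
  p(0,0)=1/7: -0.1429 × log₂(0.1429) = 0.4011
  p(0,1)=4/35: -0.1143 × log₂(0.1143) = 0.3576
  p(0,2)=1/7: -0.1429 × log₂(0.1429) = 0.4011
  p(1,0)=1/7: -0.1429 × log₂(0.1429) = 0.4011
  p(1,1)=1/35: -0.0286 × log₂(0.0286) = 0.1466
  p(1,2)=1/7: -0.1429 × log₂(0.1429) = 0.4011
  p(2,0)=3/35: -0.0857 × log₂(0.0857) = 0.3038
  p(2,1)=1/7: -0.1429 × log₂(0.1429) = 0.4011
  p(2,2)=2/35: -0.0571 × log₂(0.0571) = 0.2360
H(X,Y) = 3.0492 bits


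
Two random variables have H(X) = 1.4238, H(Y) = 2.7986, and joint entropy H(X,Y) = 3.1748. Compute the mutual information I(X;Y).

I(X;Y) = H(X) + H(Y) - H(X,Y)
I(X;Y) = 1.4238 + 2.7986 - 3.1748 = 1.0476 bits


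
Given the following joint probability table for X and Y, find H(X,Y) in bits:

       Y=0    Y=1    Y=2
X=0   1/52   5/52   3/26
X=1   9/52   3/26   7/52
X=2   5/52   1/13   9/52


H(X,Y) = -Σ p(x,y) log₂ p(x,y)
  p(0,0)=1/52: -0.0192 × log₂(0.0192) = 0.1096
  p(0,1)=5/52: -0.0962 × log₂(0.0962) = 0.3249
  p(0,2)=3/26: -0.1154 × log₂(0.1154) = 0.3595
  p(1,0)=9/52: -0.1731 × log₂(0.1731) = 0.4380
  p(1,1)=3/26: -0.1154 × log₂(0.1154) = 0.3595
  p(1,2)=7/52: -0.1346 × log₂(0.1346) = 0.3895
  p(2,0)=5/52: -0.0962 × log₂(0.0962) = 0.3249
  p(2,1)=1/13: -0.0769 × log₂(0.0769) = 0.2846
  p(2,2)=9/52: -0.1731 × log₂(0.1731) = 0.4380
H(X,Y) = 3.0283 bits


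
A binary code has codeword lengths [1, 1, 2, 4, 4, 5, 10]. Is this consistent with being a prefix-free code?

Kraft inequality: Σ 2^(-l_i) ≤ 1 for prefix-free code
Calculating: 2^(-1) + 2^(-1) + 2^(-2) + 2^(-4) + 2^(-4) + 2^(-5) + 2^(-10)
= 0.5 + 0.5 + 0.25 + 0.0625 + 0.0625 + 0.03125 + 0.0009765625
= 1.4072
Since 1.4072 > 1, prefix-free code does not exist


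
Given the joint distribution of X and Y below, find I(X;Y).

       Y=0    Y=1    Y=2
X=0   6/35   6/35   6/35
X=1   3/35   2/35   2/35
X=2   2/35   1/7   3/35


H(X) = 1.4742, H(Y) = 1.5803, H(X,Y) = 3.0250
I(X;Y) = H(X) + H(Y) - H(X,Y) = 0.0295 bits


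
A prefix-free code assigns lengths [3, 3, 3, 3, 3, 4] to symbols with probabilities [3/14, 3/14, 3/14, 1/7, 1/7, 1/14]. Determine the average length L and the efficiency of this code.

Average length L = Σ p_i × l_i = 3.0714 bits
Entropy H = 2.5027 bits
Efficiency η = H/L × 100% = 81.48%


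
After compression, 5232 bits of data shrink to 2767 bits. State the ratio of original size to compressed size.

Compression ratio = Original / Compressed
= 5232 / 2767 = 1.89:1


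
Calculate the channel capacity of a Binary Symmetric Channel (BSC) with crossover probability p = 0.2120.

For BSC with error probability p:
C = 1 - H(p) where H(p) is binary entropy
H(0.2120) = -0.2120 × log₂(0.2120) - 0.7880 × log₂(0.7880)
H(p) = 0.7453
C = 1 - 0.7453 = 0.2547 bits/use


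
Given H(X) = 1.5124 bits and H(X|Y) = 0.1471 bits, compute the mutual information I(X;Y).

I(X;Y) = H(X) - H(X|Y)
I(X;Y) = 1.5124 - 0.1471 = 1.3653 bits


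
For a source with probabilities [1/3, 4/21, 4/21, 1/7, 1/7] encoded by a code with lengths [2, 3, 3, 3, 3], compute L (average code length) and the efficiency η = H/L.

Average length L = Σ p_i × l_i = 2.6667 bits
Entropy H = 2.2418 bits
Efficiency η = H/L × 100% = 84.07%


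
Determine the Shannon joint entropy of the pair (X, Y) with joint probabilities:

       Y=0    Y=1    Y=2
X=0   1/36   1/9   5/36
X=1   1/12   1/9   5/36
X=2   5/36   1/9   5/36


H(X,Y) = -Σ p(x,y) log₂ p(x,y)
  p(0,0)=1/36: -0.0278 × log₂(0.0278) = 0.1436
  p(0,1)=1/9: -0.1111 × log₂(0.1111) = 0.3522
  p(0,2)=5/36: -0.1389 × log₂(0.1389) = 0.3956
  p(1,0)=1/12: -0.0833 × log₂(0.0833) = 0.2987
  p(1,1)=1/9: -0.1111 × log₂(0.1111) = 0.3522
  p(1,2)=5/36: -0.1389 × log₂(0.1389) = 0.3956
  p(2,0)=5/36: -0.1389 × log₂(0.1389) = 0.3956
  p(2,1)=1/9: -0.1111 × log₂(0.1111) = 0.3522
  p(2,2)=5/36: -0.1389 × log₂(0.1389) = 0.3956
H(X,Y) = 3.0812 bits


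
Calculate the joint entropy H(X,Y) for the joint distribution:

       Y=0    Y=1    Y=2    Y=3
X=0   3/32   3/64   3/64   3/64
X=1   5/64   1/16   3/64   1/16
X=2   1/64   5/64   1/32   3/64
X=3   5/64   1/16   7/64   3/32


H(X,Y) = -Σ p(x,y) log₂ p(x,y)
  p(0,0)=3/32: -0.0938 × log₂(0.0938) = 0.3202
  p(0,1)=3/64: -0.0469 × log₂(0.0469) = 0.2070
  p(0,2)=3/64: -0.0469 × log₂(0.0469) = 0.2070
  p(0,3)=3/64: -0.0469 × log₂(0.0469) = 0.2070
  p(1,0)=5/64: -0.0781 × log₂(0.0781) = 0.2873
  p(1,1)=1/16: -0.0625 × log₂(0.0625) = 0.2500
  p(1,2)=3/64: -0.0469 × log₂(0.0469) = 0.2070
  p(1,3)=1/16: -0.0625 × log₂(0.0625) = 0.2500
  p(2,0)=1/64: -0.0156 × log₂(0.0156) = 0.0938
  p(2,1)=5/64: -0.0781 × log₂(0.0781) = 0.2873
  p(2,2)=1/32: -0.0312 × log₂(0.0312) = 0.1562
  p(2,3)=3/64: -0.0469 × log₂(0.0469) = 0.2070
  p(3,0)=5/64: -0.0781 × log₂(0.0781) = 0.2873
  p(3,1)=1/16: -0.0625 × log₂(0.0625) = 0.2500
  p(3,2)=7/64: -0.1094 × log₂(0.1094) = 0.3492
  p(3,3)=3/32: -0.0938 × log₂(0.0938) = 0.3202
H(X,Y) = 3.8863 bits


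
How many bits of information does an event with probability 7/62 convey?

Information content I(x) = -log₂(p(x))
I = -log₂(7/62) = -log₂(0.1129)
I = 3.1468 bits


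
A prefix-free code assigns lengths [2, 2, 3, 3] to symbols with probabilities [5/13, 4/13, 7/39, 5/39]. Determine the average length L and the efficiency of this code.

Average length L = Σ p_i × l_i = 2.3077 bits
Entropy H = 1.8781 bits
Efficiency η = H/L × 100% = 81.39%


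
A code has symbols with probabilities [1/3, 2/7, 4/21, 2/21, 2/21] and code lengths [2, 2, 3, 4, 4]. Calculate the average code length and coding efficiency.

Average length L = Σ p_i × l_i = 2.5714 bits
Entropy H = 2.1465 bits
Efficiency η = H/L × 100% = 83.48%


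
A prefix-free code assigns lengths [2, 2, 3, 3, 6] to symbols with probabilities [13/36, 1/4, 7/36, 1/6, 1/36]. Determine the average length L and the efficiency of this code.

Average length L = Σ p_i × l_i = 2.4722 bits
Entropy H = 2.0645 bits
Efficiency η = H/L × 100% = 83.51%


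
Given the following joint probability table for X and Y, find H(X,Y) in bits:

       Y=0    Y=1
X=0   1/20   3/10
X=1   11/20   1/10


H(X,Y) = -Σ p(x,y) log₂ p(x,y)
  p(0,0)=1/20: -0.0500 × log₂(0.0500) = 0.2161
  p(0,1)=3/10: -0.3000 × log₂(0.3000) = 0.5211
  p(1,0)=11/20: -0.5500 × log₂(0.5500) = 0.4744
  p(1,1)=1/10: -0.1000 × log₂(0.1000) = 0.3322
H(X,Y) = 1.5438 bits


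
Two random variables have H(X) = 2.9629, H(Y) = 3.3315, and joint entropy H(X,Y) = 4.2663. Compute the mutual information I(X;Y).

I(X;Y) = H(X) + H(Y) - H(X,Y)
I(X;Y) = 2.9629 + 3.3315 - 4.2663 = 2.0281 bits


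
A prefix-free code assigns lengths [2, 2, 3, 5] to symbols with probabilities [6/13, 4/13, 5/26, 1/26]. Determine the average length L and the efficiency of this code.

Average length L = Σ p_i × l_i = 2.3077 bits
Entropy H = 1.6762 bits
Efficiency η = H/L × 100% = 72.64%


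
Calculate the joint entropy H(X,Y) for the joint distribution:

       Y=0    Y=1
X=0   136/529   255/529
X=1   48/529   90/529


H(X,Y) = -Σ p(x,y) log₂ p(x,y)
  p(0,0)=136/529: -0.2571 × log₂(0.2571) = 0.5038
  p(0,1)=255/529: -0.4820 × log₂(0.4820) = 0.5075
  p(1,0)=48/529: -0.0907 × log₂(0.0907) = 0.3141
  p(1,1)=90/529: -0.1701 × log₂(0.1701) = 0.4347
H(X,Y) = 1.7602 bits


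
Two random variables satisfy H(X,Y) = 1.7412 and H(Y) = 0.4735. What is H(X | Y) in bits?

Chain rule: H(X,Y) = H(X|Y) + H(Y)
H(X|Y) = H(X,Y) - H(Y) = 1.7412 - 0.4735 = 1.2677 bits


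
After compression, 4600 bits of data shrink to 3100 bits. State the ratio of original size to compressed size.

Compression ratio = Original / Compressed
= 4600 / 3100 = 1.48:1


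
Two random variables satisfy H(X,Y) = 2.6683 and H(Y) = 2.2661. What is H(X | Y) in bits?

Chain rule: H(X,Y) = H(X|Y) + H(Y)
H(X|Y) = H(X,Y) - H(Y) = 2.6683 - 2.2661 = 0.4022 bits


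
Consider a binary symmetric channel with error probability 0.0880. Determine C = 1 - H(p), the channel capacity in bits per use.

For BSC with error probability p:
C = 1 - H(p) where H(p) is binary entropy
H(0.0880) = -0.0880 × log₂(0.0880) - 0.9120 × log₂(0.9120)
H(p) = 0.4298
C = 1 - 0.4298 = 0.5702 bits/use


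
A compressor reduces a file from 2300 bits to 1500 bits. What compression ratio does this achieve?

Compression ratio = Original / Compressed
= 2300 / 1500 = 1.53:1


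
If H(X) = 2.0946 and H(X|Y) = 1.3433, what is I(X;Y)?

I(X;Y) = H(X) - H(X|Y)
I(X;Y) = 2.0946 - 1.3433 = 0.7513 bits


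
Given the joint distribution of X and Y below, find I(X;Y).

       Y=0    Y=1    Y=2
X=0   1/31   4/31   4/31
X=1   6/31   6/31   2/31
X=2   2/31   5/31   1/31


H(X) = 1.5403, H(Y) = 1.5095, H(X,Y) = 2.9339
I(X;Y) = H(X) + H(Y) - H(X,Y) = 0.1159 bits


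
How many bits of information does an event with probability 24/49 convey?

Information content I(x) = -log₂(p(x))
I = -log₂(24/49) = -log₂(0.4898)
I = 1.0297 bits


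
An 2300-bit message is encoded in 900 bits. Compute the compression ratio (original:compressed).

Compression ratio = Original / Compressed
= 2300 / 900 = 2.56:1


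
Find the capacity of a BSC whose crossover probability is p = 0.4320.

For BSC with error probability p:
C = 1 - H(p) where H(p) is binary entropy
H(0.4320) = -0.4320 × log₂(0.4320) - 0.5680 × log₂(0.5680)
H(p) = 0.9866
C = 1 - 0.9866 = 0.0134 bits/use


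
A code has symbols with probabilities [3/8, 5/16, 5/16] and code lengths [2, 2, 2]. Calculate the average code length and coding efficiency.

Average length L = Σ p_i × l_i = 2.0000 bits
Entropy H = 1.5794 bits
Efficiency η = H/L × 100% = 78.97%


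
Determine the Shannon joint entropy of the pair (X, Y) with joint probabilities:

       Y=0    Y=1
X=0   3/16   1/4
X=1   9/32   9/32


H(X,Y) = -Σ p(x,y) log₂ p(x,y)
  p(0,0)=3/16: -0.1875 × log₂(0.1875) = 0.4528
  p(0,1)=1/4: -0.2500 × log₂(0.2500) = 0.5000
  p(1,0)=9/32: -0.2812 × log₂(0.2812) = 0.5147
  p(1,1)=9/32: -0.2812 × log₂(0.2812) = 0.5147
H(X,Y) = 1.9822 bits


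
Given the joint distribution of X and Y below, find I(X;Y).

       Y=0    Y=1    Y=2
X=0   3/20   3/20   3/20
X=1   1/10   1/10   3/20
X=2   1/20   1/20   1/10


H(X) = 1.5129, H(Y) = 1.5710, H(X,Y) = 3.0710
I(X;Y) = H(X) + H(Y) - H(X,Y) = 0.0129 bits


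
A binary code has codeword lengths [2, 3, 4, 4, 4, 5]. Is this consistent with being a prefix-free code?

Kraft inequality: Σ 2^(-l_i) ≤ 1 for prefix-free code
Calculating: 2^(-2) + 2^(-3) + 2^(-4) + 2^(-4) + 2^(-4) + 2^(-5)
= 0.25 + 0.125 + 0.0625 + 0.0625 + 0.0625 + 0.03125
= 0.5938
Since 0.5938 ≤ 1, prefix-free code exists


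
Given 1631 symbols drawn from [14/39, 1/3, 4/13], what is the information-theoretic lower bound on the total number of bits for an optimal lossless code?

Entropy H = 1.5821 bits/symbol
Minimum bits = H × n = 1.5821 × 1631
= 2580.43 bits


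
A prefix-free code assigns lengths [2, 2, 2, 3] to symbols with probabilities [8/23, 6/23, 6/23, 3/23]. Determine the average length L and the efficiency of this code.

Average length L = Σ p_i × l_i = 2.1304 bits
Entropy H = 1.9247 bits
Efficiency η = H/L × 100% = 90.34%


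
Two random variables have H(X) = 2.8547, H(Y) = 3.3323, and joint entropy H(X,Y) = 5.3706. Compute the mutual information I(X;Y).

I(X;Y) = H(X) + H(Y) - H(X,Y)
I(X;Y) = 2.8547 + 3.3323 - 5.3706 = 0.8164 bits


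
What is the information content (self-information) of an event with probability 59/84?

Information content I(x) = -log₂(p(x))
I = -log₂(59/84) = -log₂(0.7024)
I = 0.5097 bits


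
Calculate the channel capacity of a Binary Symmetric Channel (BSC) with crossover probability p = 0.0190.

For BSC with error probability p:
C = 1 - H(p) where H(p) is binary entropy
H(0.0190) = -0.0190 × log₂(0.0190) - 0.9810 × log₂(0.9810)
H(p) = 0.1358
C = 1 - 0.1358 = 0.8642 bits/use


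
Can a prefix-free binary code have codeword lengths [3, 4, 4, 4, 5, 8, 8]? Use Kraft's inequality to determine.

Kraft inequality: Σ 2^(-l_i) ≤ 1 for prefix-free code
Calculating: 2^(-3) + 2^(-4) + 2^(-4) + 2^(-4) + 2^(-5) + 2^(-8) + 2^(-8)
= 0.125 + 0.0625 + 0.0625 + 0.0625 + 0.03125 + 0.00390625 + 0.00390625
= 0.3516
Since 0.3516 ≤ 1, prefix-free code exists


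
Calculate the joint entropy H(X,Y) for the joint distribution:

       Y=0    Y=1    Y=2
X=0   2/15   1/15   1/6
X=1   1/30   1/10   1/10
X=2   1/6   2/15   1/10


H(X,Y) = -Σ p(x,y) log₂ p(x,y)
  p(0,0)=2/15: -0.1333 × log₂(0.1333) = 0.3876
  p(0,1)=1/15: -0.0667 × log₂(0.0667) = 0.2605
  p(0,2)=1/6: -0.1667 × log₂(0.1667) = 0.4308
  p(1,0)=1/30: -0.0333 × log₂(0.0333) = 0.1636
  p(1,1)=1/10: -0.1000 × log₂(0.1000) = 0.3322
  p(1,2)=1/10: -0.1000 × log₂(0.1000) = 0.3322
  p(2,0)=1/6: -0.1667 × log₂(0.1667) = 0.4308
  p(2,1)=2/15: -0.1333 × log₂(0.1333) = 0.3876
  p(2,2)=1/10: -0.1000 × log₂(0.1000) = 0.3322
H(X,Y) = 3.0574 bits


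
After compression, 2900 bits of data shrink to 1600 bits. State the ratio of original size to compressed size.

Compression ratio = Original / Compressed
= 2900 / 1600 = 1.81:1


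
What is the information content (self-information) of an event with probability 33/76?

Information content I(x) = -log₂(p(x))
I = -log₂(33/76) = -log₂(0.4342)
I = 1.2035 bits


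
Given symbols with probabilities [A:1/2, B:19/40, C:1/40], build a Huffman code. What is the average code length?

Huffman tree construction:
Combine smallest probabilities repeatedly
Resulting codes:
  A: 0 (length 1)
  B: 11 (length 2)
  C: 10 (length 2)
Average length = Σ p(s) × length(s) = 1.5000 bits


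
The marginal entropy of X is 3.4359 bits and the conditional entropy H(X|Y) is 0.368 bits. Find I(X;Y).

I(X;Y) = H(X) - H(X|Y)
I(X;Y) = 3.4359 - 0.368 = 3.0679 bits


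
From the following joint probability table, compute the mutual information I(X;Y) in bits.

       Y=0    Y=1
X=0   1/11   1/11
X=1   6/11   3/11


H(X) = 0.6840, H(Y) = 0.9457, H(X,Y) = 1.6172
I(X;Y) = H(X) + H(Y) - H(X,Y) = 0.0125 bits


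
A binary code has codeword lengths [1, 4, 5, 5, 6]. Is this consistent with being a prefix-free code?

Kraft inequality: Σ 2^(-l_i) ≤ 1 for prefix-free code
Calculating: 2^(-1) + 2^(-4) + 2^(-5) + 2^(-5) + 2^(-6)
= 0.5 + 0.0625 + 0.03125 + 0.03125 + 0.015625
= 0.6406
Since 0.6406 ≤ 1, prefix-free code exists


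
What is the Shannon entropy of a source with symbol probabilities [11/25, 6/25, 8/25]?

H(X) = -Σ p(x) log₂ p(x)
  -11/25 × log₂(11/25) = 0.5211
  -6/25 × log₂(6/25) = 0.4941
  -8/25 × log₂(8/25) = 0.5260
H(X) = 1.5413 bits


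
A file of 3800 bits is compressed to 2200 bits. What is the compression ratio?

Compression ratio = Original / Compressed
= 3800 / 2200 = 1.73:1


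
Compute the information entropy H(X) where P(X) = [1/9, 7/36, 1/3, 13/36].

H(X) = -Σ p(x) log₂ p(x)
  -1/9 × log₂(1/9) = 0.3522
  -7/36 × log₂(7/36) = 0.4594
  -1/3 × log₂(1/3) = 0.5283
  -13/36 × log₂(13/36) = 0.5306
H(X) = 1.8706 bits


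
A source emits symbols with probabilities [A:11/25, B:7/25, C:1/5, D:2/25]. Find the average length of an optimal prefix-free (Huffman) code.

Huffman tree construction:
Combine smallest probabilities repeatedly
Resulting codes:
  A: 0 (length 1)
  B: 10 (length 2)
  C: 111 (length 3)
  D: 110 (length 3)
Average length = Σ p(s) × length(s) = 1.8400 bits


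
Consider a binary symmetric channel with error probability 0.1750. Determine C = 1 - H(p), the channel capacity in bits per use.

For BSC with error probability p:
C = 1 - H(p) where H(p) is binary entropy
H(0.1750) = -0.1750 × log₂(0.1750) - 0.8250 × log₂(0.8250)
H(p) = 0.6690
C = 1 - 0.6690 = 0.3310 bits/use


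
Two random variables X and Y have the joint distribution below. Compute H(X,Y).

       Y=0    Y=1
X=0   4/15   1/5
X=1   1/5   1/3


H(X,Y) = -Σ p(x,y) log₂ p(x,y)
  p(0,0)=4/15: -0.2667 × log₂(0.2667) = 0.5085
  p(0,1)=1/5: -0.2000 × log₂(0.2000) = 0.4644
  p(1,0)=1/5: -0.2000 × log₂(0.2000) = 0.4644
  p(1,1)=1/3: -0.3333 × log₂(0.3333) = 0.5283
H(X,Y) = 1.9656 bits


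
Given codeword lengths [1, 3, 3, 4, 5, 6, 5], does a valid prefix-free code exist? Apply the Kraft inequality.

Kraft inequality: Σ 2^(-l_i) ≤ 1 for prefix-free code
Calculating: 2^(-1) + 2^(-3) + 2^(-3) + 2^(-4) + 2^(-5) + 2^(-6) + 2^(-5)
= 0.5 + 0.125 + 0.125 + 0.0625 + 0.03125 + 0.015625 + 0.03125
= 0.8906
Since 0.8906 ≤ 1, prefix-free code exists


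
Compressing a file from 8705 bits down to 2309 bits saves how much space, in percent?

Space savings = (1 - Compressed/Original) × 100%
= (1 - 2309/8705) × 100%
= 73.48%


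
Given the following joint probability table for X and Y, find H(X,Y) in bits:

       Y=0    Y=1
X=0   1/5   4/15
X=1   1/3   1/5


H(X,Y) = -Σ p(x,y) log₂ p(x,y)
  p(0,0)=1/5: -0.2000 × log₂(0.2000) = 0.4644
  p(0,1)=4/15: -0.2667 × log₂(0.2667) = 0.5085
  p(1,0)=1/3: -0.3333 × log₂(0.3333) = 0.5283
  p(1,1)=1/5: -0.2000 × log₂(0.2000) = 0.4644
H(X,Y) = 1.9656 bits


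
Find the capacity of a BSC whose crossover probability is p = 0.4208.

For BSC with error probability p:
C = 1 - H(p) where H(p) is binary entropy
H(0.4208) = -0.4208 × log₂(0.4208) - 0.5792 × log₂(0.5792)
H(p) = 0.9818
C = 1 - 0.9818 = 0.0182 bits/use


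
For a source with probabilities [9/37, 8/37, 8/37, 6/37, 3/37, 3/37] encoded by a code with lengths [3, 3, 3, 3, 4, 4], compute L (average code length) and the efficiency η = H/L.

Average length L = Σ p_i × l_i = 3.1622 bits
Entropy H = 2.4649 bits
Efficiency η = H/L × 100% = 77.95%


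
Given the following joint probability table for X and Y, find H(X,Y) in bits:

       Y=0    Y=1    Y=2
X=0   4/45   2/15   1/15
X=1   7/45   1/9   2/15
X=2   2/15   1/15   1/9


H(X,Y) = -Σ p(x,y) log₂ p(x,y)
  p(0,0)=4/45: -0.0889 × log₂(0.0889) = 0.3104
  p(0,1)=2/15: -0.1333 × log₂(0.1333) = 0.3876
  p(0,2)=1/15: -0.0667 × log₂(0.0667) = 0.2605
  p(1,0)=7/45: -0.1556 × log₂(0.1556) = 0.4176
  p(1,1)=1/9: -0.1111 × log₂(0.1111) = 0.3522
  p(1,2)=2/15: -0.1333 × log₂(0.1333) = 0.3876
  p(2,0)=2/15: -0.1333 × log₂(0.1333) = 0.3876
  p(2,1)=1/15: -0.0667 × log₂(0.0667) = 0.2605
  p(2,2)=1/9: -0.1111 × log₂(0.1111) = 0.3522
H(X,Y) = 3.1161 bits


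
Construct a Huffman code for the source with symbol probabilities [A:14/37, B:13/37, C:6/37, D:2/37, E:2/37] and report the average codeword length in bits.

Huffman tree construction:
Combine smallest probabilities repeatedly
Resulting codes:
  A: 0 (length 1)
  B: 11 (length 2)
  C: 101 (length 3)
  D: 1000 (length 4)
  E: 1001 (length 4)
Average length = Σ p(s) × length(s) = 2.0000 bits


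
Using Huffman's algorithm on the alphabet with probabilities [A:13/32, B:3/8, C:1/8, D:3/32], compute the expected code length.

Huffman tree construction:
Combine smallest probabilities repeatedly
Resulting codes:
  A: 0 (length 1)
  B: 11 (length 2)
  C: 101 (length 3)
  D: 100 (length 3)
Average length = Σ p(s) × length(s) = 1.8125 bits


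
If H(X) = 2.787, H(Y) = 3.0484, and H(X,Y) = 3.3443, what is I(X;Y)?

I(X;Y) = H(X) + H(Y) - H(X,Y)
I(X;Y) = 2.787 + 3.0484 - 3.3443 = 2.4911 bits


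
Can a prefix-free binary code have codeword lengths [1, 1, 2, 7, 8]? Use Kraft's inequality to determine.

Kraft inequality: Σ 2^(-l_i) ≤ 1 for prefix-free code
Calculating: 2^(-1) + 2^(-1) + 2^(-2) + 2^(-7) + 2^(-8)
= 0.5 + 0.5 + 0.25 + 0.0078125 + 0.00390625
= 1.2617
Since 1.2617 > 1, prefix-free code does not exist


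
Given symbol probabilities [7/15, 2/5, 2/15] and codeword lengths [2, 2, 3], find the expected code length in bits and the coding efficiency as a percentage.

Average length L = Σ p_i × l_i = 2.1333 bits
Entropy H = 1.4295 bits
Efficiency η = H/L × 100% = 67.01%


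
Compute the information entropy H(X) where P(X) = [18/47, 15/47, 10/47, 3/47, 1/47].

H(X) = -Σ p(x) log₂ p(x)
  -18/47 × log₂(18/47) = 0.5303
  -15/47 × log₂(15/47) = 0.5259
  -10/47 × log₂(10/47) = 0.4750
  -3/47 × log₂(3/47) = 0.2534
  -1/47 × log₂(1/47) = 0.1182
H(X) = 1.9028 bits


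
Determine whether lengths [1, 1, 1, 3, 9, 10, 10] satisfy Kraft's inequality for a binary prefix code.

Kraft inequality: Σ 2^(-l_i) ≤ 1 for prefix-free code
Calculating: 2^(-1) + 2^(-1) + 2^(-1) + 2^(-3) + 2^(-9) + 2^(-10) + 2^(-10)
= 0.5 + 0.5 + 0.5 + 0.125 + 0.001953125 + 0.0009765625 + 0.0009765625
= 1.6289
Since 1.6289 > 1, prefix-free code does not exist


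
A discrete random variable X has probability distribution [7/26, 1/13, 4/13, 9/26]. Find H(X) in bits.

H(X) = -Σ p(x) log₂ p(x)
  -7/26 × log₂(7/26) = 0.5097
  -1/13 × log₂(1/13) = 0.2846
  -4/13 × log₂(4/13) = 0.5232
  -9/26 × log₂(9/26) = 0.5298
H(X) = 1.8473 bits


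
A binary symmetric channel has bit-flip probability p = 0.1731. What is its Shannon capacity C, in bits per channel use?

For BSC with error probability p:
C = 1 - H(p) where H(p) is binary entropy
H(0.1731) = -0.1731 × log₂(0.1731) - 0.8269 × log₂(0.8269)
H(p) = 0.6647
C = 1 - 0.6647 = 0.3353 bits/use


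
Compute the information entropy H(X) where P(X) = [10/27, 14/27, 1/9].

H(X) = -Σ p(x) log₂ p(x)
  -10/27 × log₂(10/27) = 0.5307
  -14/27 × log₂(14/27) = 0.4913
  -1/9 × log₂(1/9) = 0.3522
H(X) = 1.3743 bits


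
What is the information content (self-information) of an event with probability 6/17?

Information content I(x) = -log₂(p(x))
I = -log₂(6/17) = -log₂(0.3529)
I = 1.5025 bits


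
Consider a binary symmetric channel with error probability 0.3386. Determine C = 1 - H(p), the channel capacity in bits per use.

For BSC with error probability p:
C = 1 - H(p) where H(p) is binary entropy
H(0.3386) = -0.3386 × log₂(0.3386) - 0.6614 × log₂(0.6614)
H(p) = 0.9235
C = 1 - 0.9235 = 0.0765 bits/use


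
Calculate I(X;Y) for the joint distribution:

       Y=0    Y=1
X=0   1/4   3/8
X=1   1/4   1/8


H(X) = 0.9544, H(Y) = 1.0000, H(X,Y) = 1.9056
I(X;Y) = H(X) + H(Y) - H(X,Y) = 0.0488 bits


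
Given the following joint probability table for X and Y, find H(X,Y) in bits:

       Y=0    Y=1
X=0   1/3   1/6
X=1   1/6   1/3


H(X,Y) = -Σ p(x,y) log₂ p(x,y)
  p(0,0)=1/3: -0.3333 × log₂(0.3333) = 0.5283
  p(0,1)=1/6: -0.1667 × log₂(0.1667) = 0.4308
  p(1,0)=1/6: -0.1667 × log₂(0.1667) = 0.4308
  p(1,1)=1/3: -0.3333 × log₂(0.3333) = 0.5283
H(X,Y) = 1.9183 bits
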